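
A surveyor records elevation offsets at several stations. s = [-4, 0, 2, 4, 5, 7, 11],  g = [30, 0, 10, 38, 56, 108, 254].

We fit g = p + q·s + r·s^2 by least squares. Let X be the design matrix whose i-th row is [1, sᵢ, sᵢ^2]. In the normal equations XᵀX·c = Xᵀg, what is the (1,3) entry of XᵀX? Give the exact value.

231

Row 1 ↔ basis 1, column 3 ↔ basis s^2, so (XᵀX)_{1,3} = Σᵢ s^2 = (1)·(16) + (1)·(0) + (1)·(4) + (1)·(16) + (1)·(25) + (1)·(49) + (1)·(121) = 231.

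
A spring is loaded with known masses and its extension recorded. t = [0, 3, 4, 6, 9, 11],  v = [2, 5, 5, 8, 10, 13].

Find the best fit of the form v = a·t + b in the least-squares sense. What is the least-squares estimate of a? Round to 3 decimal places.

Entries of AᵀA: Σt·t = 263, Σt = 33, Σ1 = 6.
For Aᵀv: Σt·v = 316, Σv = 43.
So AᵀA·[a, b]ᵀ = Aᵀv: [[263, 33]; [33, 6]]·[a, b]ᵀ = [316, 43]ᵀ.
Eliminating b: 6·(row 1) − 33·(row 2) gives 489·a = 6·316 − 33·43 = 477, so a = 159/163.
Then b = (43 − 33·(159/163))/6 = 881/489.

a = 0.975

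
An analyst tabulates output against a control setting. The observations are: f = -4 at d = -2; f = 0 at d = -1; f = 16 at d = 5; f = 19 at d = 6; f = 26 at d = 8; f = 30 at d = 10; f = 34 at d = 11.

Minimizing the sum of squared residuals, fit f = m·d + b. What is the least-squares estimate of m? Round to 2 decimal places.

The normal equations are: 351·m + 37·b = 1084;  37·m + 7·b = 121.
(Σd·d = 351, Σd = 37, Σ1 = 7, Σd·f = 1084, Σf = 121.)
det = 351·7 − 37² = 1088.
m = (1084·7 − 37·121)/1088 = 183/64; b = (351·121 − 37·1084)/1088 = 139/64.

m = 2.86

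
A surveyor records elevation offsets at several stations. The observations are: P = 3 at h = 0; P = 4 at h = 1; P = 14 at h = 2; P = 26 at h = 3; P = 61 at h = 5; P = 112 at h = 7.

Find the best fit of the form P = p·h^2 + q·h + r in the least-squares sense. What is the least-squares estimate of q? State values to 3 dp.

Sums needed: Σh^2·h^2 = 3124, Σh^2·h = 504, Σh^2 = 88, Σh·h = 88, Σh = 18, Σ1 = 6.
For MᵀP: Σh^2·P = 7307, Σh·P = 1199, ΣP = 220.
So MᵀM·[p, q, r]ᵀ = MᵀP: [[3124, 504, 88]; [504, 88, 18]; [88, 18, 6]]·[p, q, r]ᵀ = [7307, 1199, 220]ᵀ.
Inverting the 3×3 Gram matrix, [p, q, r]ᵀ = [14057/7100, 1333/710, 7087/3550]ᵀ.

q = 1.877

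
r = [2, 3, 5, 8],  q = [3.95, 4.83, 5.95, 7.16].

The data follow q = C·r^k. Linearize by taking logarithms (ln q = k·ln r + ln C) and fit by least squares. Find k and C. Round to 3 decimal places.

With ln qᵢ as the transformed response and ln rᵢ as the regressor:
AᵀA = [[8.6018, 5.4806]; [5.4806, 4]], rhs = [9.6460, 6.7005]ᵀ  (here Σln r = 5.4806, Σ(ln r)² = 8.6018, Σln q = 6.7005, Σln r·ln q = 9.6460).
Δ = 8.6018·4 − (5.4806)² = 4.3697; k = (9.6460·4 − 5.4806·6.7005)/4.3697 = 0.42592, ln C = (8.6018·6.7005 − 5.4806·9.6460)/4.3697 = 1.09153, so C = exp(1.09153) = 2.97884.

k = 0.426, C = 2.979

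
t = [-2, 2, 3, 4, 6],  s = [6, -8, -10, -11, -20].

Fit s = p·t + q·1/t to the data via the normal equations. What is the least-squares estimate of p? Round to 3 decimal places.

p = -3.147

Compute the Gram sums: Σt·t = 69, Σt·1/t = 5, Σ1/t·1/t = 101/144.
For Aᵀs: Σt·s = -222, Σ1/t·s = -197/12.
AᵀA·[p, q]ᵀ = Aᵀs becomes [[69, 5]; [5, 101/144]]·[p, q]ᵀ = [-222, -197/12]ᵀ.
Eliminating q: (101/144)·(row 1) − 5·(row 2) gives (1123/48)·p = (101/144)·(-222) − 5·(-197/12) = -589/8, so p = -3534/1123.
Then q = ((-197/12) − 5·(-3534/1123))/(101/144) = -1092/1123.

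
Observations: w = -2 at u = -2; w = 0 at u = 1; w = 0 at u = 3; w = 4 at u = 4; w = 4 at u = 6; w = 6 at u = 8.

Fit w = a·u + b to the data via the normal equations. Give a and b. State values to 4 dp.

a = 0.8211, b = -0.7368

MᵀM·[a, b]ᵀ = Mᵀw reads: 130·a + 20·b = 92;  20·a + 6·b = 12.
Eliminating b: 6·(row 1) − 20·(row 2) gives 380·a = 6·92 − 20·12 = 312, so a = 78/95.
Then b = (12 − 20·(78/95))/6 = -14/19.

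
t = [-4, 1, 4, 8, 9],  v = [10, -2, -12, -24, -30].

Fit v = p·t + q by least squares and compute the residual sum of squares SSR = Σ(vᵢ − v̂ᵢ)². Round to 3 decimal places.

The normal system AᵀA·[p, q]ᵀ = Aᵀv is [[178, 18]; [18, 5]]·[p, q]ᵀ = [-552, -58]ᵀ.
Determinant 178·5 − 18² = 566.
p = ((-552)·5 − 18·(-58))/566 = -858/283; q = (178·(-58) − 18·(-552))/566 = -194/283.
Residuals: -408/283, 486/283, 230/283, 266/283, -574/283; SSR = 3024/283.

SSR = 10.686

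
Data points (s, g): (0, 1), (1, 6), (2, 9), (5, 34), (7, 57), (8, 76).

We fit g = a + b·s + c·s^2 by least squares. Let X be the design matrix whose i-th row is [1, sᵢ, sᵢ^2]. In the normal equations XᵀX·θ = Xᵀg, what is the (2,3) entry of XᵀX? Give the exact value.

989

Row 2 ↔ basis s, column 3 ↔ basis s^2, so (XᵀX)_{2,3} = Σᵢ (s)·(s^2) = (0)·(0) + (1)·(1) + (2)·(4) + (5)·(25) + (7)·(49) + (8)·(64) = 989.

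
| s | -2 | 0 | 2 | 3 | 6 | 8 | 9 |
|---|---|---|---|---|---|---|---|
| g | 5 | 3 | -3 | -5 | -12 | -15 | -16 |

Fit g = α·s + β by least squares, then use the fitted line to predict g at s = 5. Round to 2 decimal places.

Entries of MᵀM: Σs·s = 198, Σs = 26, Σ1 = 7.
Right-hand side: Σs·g = -367, Σg = -43.
MᵀM·[α, β]ᵀ = Mᵀg becomes [[198, 26]; [26, 7]]·[α, β]ᵀ = [-367, -43]ᵀ.
Δ = 198·7 − 26² = 710.
α = ((-367)·7 − 26·(-43))/710 = -1451/710; β = (198·(-43) − 26·(-367))/710 = 514/355.
At s = 5: ĝ = (-1451/710)·(5) + (514/355)·(1) = -6227/710.

ĝ = -8.77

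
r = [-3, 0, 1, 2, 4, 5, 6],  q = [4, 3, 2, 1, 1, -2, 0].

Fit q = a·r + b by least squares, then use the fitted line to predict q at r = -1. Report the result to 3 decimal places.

With design matrix M, MᵀM = [[91, 15]; [15, 7]] and Mᵀq = [-14, 9]ᵀ.
Δ = 91·7 − 15² = 412.
a = ((-14)·7 − 15·9)/412 = -233/412; b = (91·9 − 15·(-14))/412 = 1029/412.
At r = -1: q̂ = (-233/412)·(-1) + (1029/412)·(1) = 631/206.

q̂ = 3.063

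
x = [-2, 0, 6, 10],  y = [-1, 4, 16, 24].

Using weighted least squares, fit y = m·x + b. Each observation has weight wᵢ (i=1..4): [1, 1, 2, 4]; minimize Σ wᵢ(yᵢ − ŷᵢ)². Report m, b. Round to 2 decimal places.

Sums needed: Σwᵢ·x·x = 476, Σwᵢ·x = 50, Σwᵢ·1 = 8.
For MᵀWy: Σwᵢ·x·y = 1154, Σwᵢ·y = 131.
Normal equations: [[476, 50]; [50, 8]]·[m, b]ᵀ = [1154, 131]ᵀ.
Δ = 476·8 − 50² = 1308.
m = (1154·8 − 50·131)/1308 = 447/218; b = (476·131 − 50·1154)/1308 = 388/109.

m = 2.05, b = 3.56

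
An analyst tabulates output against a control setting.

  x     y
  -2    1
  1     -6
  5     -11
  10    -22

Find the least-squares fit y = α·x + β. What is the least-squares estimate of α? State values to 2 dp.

α = -1.85

The normal system MᵀM·[α, β]ᵀ = Mᵀy is [[130, 14]; [14, 4]]·[α, β]ᵀ = [-283, -38]ᵀ.
Eliminating β: 4·(row 1) − 14·(row 2) gives 324·α = 4·(-283) − 14·(-38) = -600, so α = -50/27.
Then β = ((-38) − 14·(-50/27))/4 = -163/54.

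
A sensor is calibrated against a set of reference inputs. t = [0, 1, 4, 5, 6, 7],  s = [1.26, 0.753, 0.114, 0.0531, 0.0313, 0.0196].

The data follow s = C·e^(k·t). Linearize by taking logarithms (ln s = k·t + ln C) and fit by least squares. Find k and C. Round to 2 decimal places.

k = -0.61, C = 1.30

Let Y = ln s. Fitting Y = k·t + ln C by least squares:
XᵀX = [[127.0000, 23.0000]; [23.0000, 6]], rhs = [-71.9582, -12.5561]ᵀ  (here Σt = 23.0000, Σ(t)² = 127.0000, Σln s = -12.5561, Σt·ln s = -71.9582).
Δ = 127.0000·6 − (23.0000)² = 233.0000; k = (-71.9582·6 − 23.0000·-12.5561)/233.0000 = -0.61356, ln C = (127.0000·-12.5561 − 23.0000·-71.9582)/233.0000 = 0.25930, so C = exp(0.25930) = 1.29602.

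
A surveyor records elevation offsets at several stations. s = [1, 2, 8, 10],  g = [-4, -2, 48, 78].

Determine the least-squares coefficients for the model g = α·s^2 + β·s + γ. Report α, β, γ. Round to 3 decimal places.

Normal-equation sums: Σs^2·s^2 = 14113, Σs^2·s = 1521, Σs^2 = 169, Σs·s = 169, Σs = 21, Σ1 = 4.
Moment sums: Σs^2·g = 10860, Σs·g = 1156, Σg = 120.
Row-reducing yields α = 227/267, β = -97/445, γ = -6376/1335.

α = 0.850, β = -0.218, γ = -4.776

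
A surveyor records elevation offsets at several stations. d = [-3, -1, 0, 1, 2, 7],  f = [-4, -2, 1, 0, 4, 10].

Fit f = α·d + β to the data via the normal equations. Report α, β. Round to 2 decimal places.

α = 1.43, β = 0.07

The normal system AᵀA·[α, β]ᵀ = Aᵀf is [[64, 6]; [6, 6]]·[α, β]ᵀ = [92, 9]ᵀ.
Eliminating β: 6·(row 1) − 6·(row 2) gives 348·α = 6·92 − 6·9 = 498, so α = 83/58.
Then β = (9 − 6·(83/58))/6 = 2/29.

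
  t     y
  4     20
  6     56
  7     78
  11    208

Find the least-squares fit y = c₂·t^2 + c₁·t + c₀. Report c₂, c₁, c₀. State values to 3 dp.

c₂ = 1.843, c₁ = -0.817, c₀ = -6.072

The normal equations are: 18594·c₂ + 1954·c₁ + 222·c₀ = 31326;  1954·c₂ + 222·c₁ + 28·c₀ = 3250;  222·c₂ + 28·c₁ + 4·c₀ = 362.
Solving the 3×3 system (Gaussian elimination) gives c₂ = 2855/1549, c₁ = -1266/1549, c₀ = -9406/1549.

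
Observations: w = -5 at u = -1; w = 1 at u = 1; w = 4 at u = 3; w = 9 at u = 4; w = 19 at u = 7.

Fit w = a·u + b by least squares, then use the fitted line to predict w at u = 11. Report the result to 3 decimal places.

ŵ = 29.799

The normal equations are: 76·a + 14·b = 187;  14·a + 5·b = 28.
(Σu·u = 76, Σu = 14, Σ1 = 5, Σu·w = 187, Σw = 28.)
Determinant 76·5 − 14² = 184.
a = (187·5 − 14·28)/184 = 543/184; b = (76·28 − 14·187)/184 = -245/92.
At u = 11: ŵ = (543/184)·(11) + (-245/92)·(1) = 5483/184.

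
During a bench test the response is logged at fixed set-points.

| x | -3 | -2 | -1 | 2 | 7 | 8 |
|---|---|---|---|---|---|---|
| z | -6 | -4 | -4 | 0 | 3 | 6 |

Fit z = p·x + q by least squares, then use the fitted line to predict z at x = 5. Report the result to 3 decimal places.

AᵀA·[p, q]ᵀ = Aᵀz reads: 131·p + 11·q = 99;  11·p + 6·q = -5.
(Σx·x = 131, Σx = 11, Σ1 = 6, Σx·z = 99, Σz = -5.)
Eliminating q: 6·(row 1) − 11·(row 2) gives 665·p = 6·99 − 11·(-5) = 649, so p = 649/665.
Then q = ((-5) − 11·(649/665))/6 = -1744/665.
At x = 5: ẑ = (649/665)·(5) + (-1744/665)·(1) = 79/35.

ẑ = 2.257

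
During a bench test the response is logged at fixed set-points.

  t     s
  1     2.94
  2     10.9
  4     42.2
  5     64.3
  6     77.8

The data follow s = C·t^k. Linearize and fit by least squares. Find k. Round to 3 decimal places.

Linearized form: ln s = k·ln t + ln C. From the 5 transformed points,
Σln t = 5.4806, Σ(ln t)² = 8.2030, Σln s = 15.7273, Σln t·ln s = 21.3464.
Equations: 8.2030·k + 5.4806·ln C = 21.3464;  5.4806·k + 5·ln C = 15.7273.
Slope k = (n·Σln t·ln s − Σln t·Σln s)/(n·Σ(ln t)² − (Σln t)²) = (5·21.3464 − 5.4806·15.7273)/10.9774 = 1.87080; ln C = (Σln s − k·Σln t)/n = 1.09482.

k = 1.871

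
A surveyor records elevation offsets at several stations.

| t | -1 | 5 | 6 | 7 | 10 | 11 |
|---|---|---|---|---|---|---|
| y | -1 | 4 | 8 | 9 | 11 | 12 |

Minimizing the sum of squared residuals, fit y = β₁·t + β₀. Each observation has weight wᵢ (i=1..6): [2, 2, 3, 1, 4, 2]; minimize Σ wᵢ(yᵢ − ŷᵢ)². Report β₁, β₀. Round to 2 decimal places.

Setting ∂/∂β₁ … = 0 gives: 851·β₁ + 95·β₀ = 953;  95·β₁ + 14·β₀ = 107.
Δ = 851·14 − 95² = 2889.
β₁ = (953·14 − 95·107)/2889 = 353/321; β₀ = (851·107 − 95·953)/2889 = 58/321.

β₁ = 1.10, β₀ = 0.18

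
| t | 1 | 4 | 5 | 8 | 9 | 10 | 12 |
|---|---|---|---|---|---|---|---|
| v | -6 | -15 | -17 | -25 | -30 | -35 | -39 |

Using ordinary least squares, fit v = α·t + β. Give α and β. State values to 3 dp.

α = -3.068, β = -2.380

Sums needed: Σt·t = 431, Σt = 49, Σ1 = 7.
Moment sums: Σt·v = -1439, Σv = -167.
So XᵀX·[α, β]ᵀ = Xᵀv: [[431, 49]; [49, 7]]·[α, β]ᵀ = [-1439, -167]ᵀ.
Eliminating β: 7·(row 1) − 49·(row 2) gives 616·α = 7·(-1439) − 49·(-167) = -1890, so α = -135/44.
Then β = ((-167) − 49·(-135/44))/7 = -733/308.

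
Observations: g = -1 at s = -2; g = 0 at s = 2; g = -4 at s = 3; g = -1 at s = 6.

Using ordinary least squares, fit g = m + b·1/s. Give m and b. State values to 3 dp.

m = -1.446, b = -0.434

From the data, Σ1 = 4, Σ1/s = 1/2, Σ1/s·1/s = 23/36.
Moment sums: Σg = -6, Σ1/s·g = -1.
So MᵀM·[m, b]ᵀ = Mᵀg: [[4, 1/2]; [1/2, 23/36]]·[m, b]ᵀ = [-6, -1]ᵀ.
Determinant 4·(23/36) − (1/2)² = 83/36.
m = ((-6)·(23/36) − (1/2)·(-1))/(83/36) = -120/83; b = (4·(-1) − (1/2)·(-6))/(83/36) = -36/83.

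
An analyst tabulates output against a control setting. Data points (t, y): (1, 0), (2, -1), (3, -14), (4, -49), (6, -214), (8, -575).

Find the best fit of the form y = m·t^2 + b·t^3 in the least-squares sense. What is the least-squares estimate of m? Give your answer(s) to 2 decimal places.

m = 2.97

XᵀX·[m, b]ᵀ = Xᵀy reads: 5746·m + 41844·b = -45418;  41844·m + 313690·b = -344146.
(Σt^2·t^2 = 5746, Σt^2·t^3 = 41844, Σt^3·t^3 = 313690, Σt^2·y = -45418, Σt^3·y = -344146.)
det = 5746·313690 − 41844² = 51542404.
m = ((-45418)·313690 − 41844·(-344146))/51542404 = 38318201/12885601; b = (5746·(-344146) − 41844·(-45418))/51542404 = -19248031/12885601.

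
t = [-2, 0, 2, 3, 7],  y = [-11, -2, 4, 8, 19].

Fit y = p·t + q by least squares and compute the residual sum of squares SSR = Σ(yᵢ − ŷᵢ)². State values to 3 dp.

The normal system MᵀM·[p, q]ᵀ = Mᵀy is [[66, 10]; [10, 5]]·[p, q]ᵀ = [187, 18]ᵀ.
Eliminating q: 5·(row 1) − 10·(row 2) gives 230·p = 5·187 − 10·18 = 755, so p = 151/46.
Then q = (18 − 10·(151/46))/5 = -341/115.
Residuals: -169/115, 111/115, 2/5, 257/230, -233/230; SSR = 1271/230.

SSR = 5.526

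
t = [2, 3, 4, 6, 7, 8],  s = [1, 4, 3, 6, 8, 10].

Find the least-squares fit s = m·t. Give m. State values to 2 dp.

The normal equations are: 178·m = 198.
m = 198/178 = 1.11236.

m = 1.11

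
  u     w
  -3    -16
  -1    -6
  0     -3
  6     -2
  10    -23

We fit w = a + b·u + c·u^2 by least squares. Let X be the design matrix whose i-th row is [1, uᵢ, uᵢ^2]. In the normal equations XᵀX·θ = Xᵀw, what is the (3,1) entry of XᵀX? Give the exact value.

146

Row 3 ↔ basis u^2, column 1 ↔ basis 1, so (XᵀX)_{3,1} = Σᵢ u^2 = (9)·(1) + (1)·(1) + (0)·(1) + (36)·(1) + (100)·(1) = 146.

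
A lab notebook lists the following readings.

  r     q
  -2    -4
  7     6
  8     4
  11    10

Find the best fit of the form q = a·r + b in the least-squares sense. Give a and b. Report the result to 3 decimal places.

Setting ∂/∂a … = 0 gives: 238·a + 24·b = 192;  24·a + 4·b = 16.
det = 238·4 − 24² = 376.
a = (192·4 − 24·16)/376 = 48/47; b = (238·16 − 24·192)/376 = -100/47.

a = 1.021, b = -2.128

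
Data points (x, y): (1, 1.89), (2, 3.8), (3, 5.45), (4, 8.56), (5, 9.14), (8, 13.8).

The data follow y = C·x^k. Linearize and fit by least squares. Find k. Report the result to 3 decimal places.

Let Y = ln y. Fitting Y = k·ln x + ln C by least squares:
Sums: Σln x = 6.8669, Σ(ln x)² = 10.5236, Σln y = 10.6516, Σln x·ln y = 14.7837.
Normal system: [[10.5236, 6.8669]; [6.8669, 6]]·[k, ln C]ᵀ = [14.7837, 10.6516]ᵀ.
Solving (det = 15.9867): k = 0.97319, ln C = 0.66147.

k = 0.973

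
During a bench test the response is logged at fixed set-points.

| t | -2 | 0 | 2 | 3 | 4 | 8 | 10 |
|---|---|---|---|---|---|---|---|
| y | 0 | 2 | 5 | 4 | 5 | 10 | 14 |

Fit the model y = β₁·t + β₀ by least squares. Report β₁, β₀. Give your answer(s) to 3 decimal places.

With design matrix M, MᵀM = [[197, 25]; [25, 7]] and Mᵀy = [262, 40]ᵀ.
Determinant 197·7 − 25² = 754.
β₁ = (262·7 − 25·40)/754 = 417/377; β₀ = (197·40 − 25·262)/754 = 665/377.

β₁ = 1.106, β₀ = 1.764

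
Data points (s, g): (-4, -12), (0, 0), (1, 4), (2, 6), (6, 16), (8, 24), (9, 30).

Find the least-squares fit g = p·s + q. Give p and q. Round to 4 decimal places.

p = 3.0731, q = 0.0559

Compute the Gram sums: Σs·s = 202, Σs = 22, Σ1 = 7.
Moment sums: Σs·g = 622, Σg = 68.
Normal equations: [[202, 22]; [22, 7]]·[p, q]ᵀ = [622, 68]ᵀ.
Eliminating q: 7·(row 1) − 22·(row 2) gives 930·p = 7·622 − 22·68 = 2858, so p = 1429/465.
Then q = (68 − 22·(1429/465))/7 = 26/465.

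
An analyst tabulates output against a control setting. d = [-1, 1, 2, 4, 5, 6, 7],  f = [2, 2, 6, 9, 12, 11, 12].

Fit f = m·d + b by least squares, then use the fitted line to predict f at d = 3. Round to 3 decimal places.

f̂ = 7.086

Sums needed: Σd·d = 132, Σd = 24, Σ1 = 7.
For Mᵀf: Σd·f = 258, Σf = 54.
det = 132·7 − 24² = 348.
m = (258·7 − 24·54)/348 = 85/58; b = (132·54 − 24·258)/348 = 78/29.
At d = 3: f̂ = (85/58)·(3) + (78/29)·(1) = 411/58.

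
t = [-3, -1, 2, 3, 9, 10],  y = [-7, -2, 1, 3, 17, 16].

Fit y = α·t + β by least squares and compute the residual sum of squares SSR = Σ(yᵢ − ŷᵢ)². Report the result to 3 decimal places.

The normal system XᵀX·[α, β]ᵀ = Xᵀy is [[204, 20]; [20, 6]]·[α, β]ᵀ = [347, 28]ᵀ.
Eliminating β: 6·(row 1) − 20·(row 2) gives 824·α = 6·347 − 20·28 = 1522, so α = 761/412.
Then β = (28 − 20·(761/412))/6 = -307/206.
Residuals: 13/412, 551/412, -124/103, -433/412, 769/412, -101/103; SSR = 3621/412.

SSR = 8.789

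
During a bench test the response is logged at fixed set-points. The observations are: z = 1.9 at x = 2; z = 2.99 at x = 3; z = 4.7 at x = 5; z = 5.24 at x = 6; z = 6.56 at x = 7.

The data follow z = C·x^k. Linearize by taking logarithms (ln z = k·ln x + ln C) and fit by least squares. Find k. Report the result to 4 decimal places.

k = 0.9488

With ln zᵢ as the transformed response and ln xᵢ as the regressor:
Σln x = 7.1389, Σ(ln x)² = 11.2747, Σln z = 6.8220, Σln x·ln z = 10.7669.
Equations: 11.2747·k + 7.1389·ln C = 10.7669;  7.1389·k + 5·ln C = 6.8220.
Δ = 11.2747·5 − (7.1389)² = 5.4099; k = (10.7669·5 − 7.1389·6.8220)/5.4099 = 0.94880, ln C = (11.2747·6.8220 − 7.1389·10.7669)/5.4099 = 0.00973.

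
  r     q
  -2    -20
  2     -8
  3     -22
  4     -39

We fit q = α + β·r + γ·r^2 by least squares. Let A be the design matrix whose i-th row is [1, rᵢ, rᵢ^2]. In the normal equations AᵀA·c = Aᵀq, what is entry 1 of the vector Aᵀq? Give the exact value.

Entry 1 ↔ basis 1, so (Aᵀq)_{1} = Σᵢ qᵢ = (1)·(-20) + (1)·(-8) + (1)·(-22) + (1)·(-39) = -89.

-89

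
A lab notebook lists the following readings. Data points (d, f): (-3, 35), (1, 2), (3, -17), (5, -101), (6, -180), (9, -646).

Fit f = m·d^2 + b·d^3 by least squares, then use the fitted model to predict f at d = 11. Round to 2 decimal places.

f̂ = -1204.87

From the data, Σd^2·d^2 = 8645, Σd^2·d^3 = 69951, Σd^3·d^3 = 595181.
For Xᵀf: Σd^2·f = -61167, Σd^3·f = -523841.
Normal equations: [[8645, 69951]; [69951, 595181]]·[m, b]ᵀ = [-61167, -523841]ᵀ.
Eliminating b: 595181·(row 1) − 69951·(row 2) gives 252197344·m = 595181·(-61167) − 69951·(-523841) = 237765564, so m = 59441391/63049336.
Then b = ((-523841) − 69951·(59441391/63049336))/595181 = -8925451/9007048.
At d = 11: f̂ = (59441391/63049336)·(121) + (-8925451/9007048)·(1331) = -9495752332/7881167.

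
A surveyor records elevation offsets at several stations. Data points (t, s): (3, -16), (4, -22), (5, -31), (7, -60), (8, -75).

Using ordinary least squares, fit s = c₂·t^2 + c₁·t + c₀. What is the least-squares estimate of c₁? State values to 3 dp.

Compute the Gram sums: Σt^2·t^2 = 7459, Σt^2·t = 1071, Σt^2 = 163, Σt·t = 163, Σt = 27, Σ1 = 5.
Right-hand side: Σt^2·s = -9011, Σt·s = -1311, Σs = -204.
So MᵀM·[c₂, c₁, c₀]ᵀ = Mᵀs: [[7459, 1071, 163]; [1071, 163, 27]; [163, 27, 5]]·[c₂, c₁, c₀]ᵀ = [-9011, -1311, -204]ᵀ.
Inverting the 3×3 Gram matrix, [c₂, c₁, c₀]ᵀ = [-811/616, 1497/616, -3389/308]ᵀ.

c₁ = 2.430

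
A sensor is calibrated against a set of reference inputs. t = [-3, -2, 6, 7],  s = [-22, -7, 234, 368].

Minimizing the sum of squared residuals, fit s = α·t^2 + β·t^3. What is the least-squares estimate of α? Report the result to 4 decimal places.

Entries of MᵀM: Σt^2·t^2 = 3794, Σt^2·t^3 = 24308, Σt^3·t^3 = 165098.
Right-hand side: Σt^2·s = 26230, Σt^3·s = 177418.
So MᵀM·[α, β]ᵀ = Mᵀs: [[3794, 24308]; [24308, 165098]]·[α, β]ᵀ = [26230, 177418]ᵀ.
Determinant 3794·165098 − 24308² = 35502948.
α = (26230·165098 − 24308·177418)/35502948 = 495661/986193; β = (3794·177418 − 24308·26230)/35502948 = 986807/986193.

α = 0.5026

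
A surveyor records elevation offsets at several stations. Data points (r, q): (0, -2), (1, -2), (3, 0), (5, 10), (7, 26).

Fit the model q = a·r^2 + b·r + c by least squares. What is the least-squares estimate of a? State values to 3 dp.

a = 0.817

Forming MᵀM = [[3108, 496, 84]; [496, 84, 16]; [84, 16, 5]] and Mᵀq = [1522, 230, 32]ᵀ gives MᵀM·[a, b, c]ᵀ = Mᵀq.
Solving the 3×3 system (Gaussian elimination) gives a = 2061/2522, b = -4465/2522, c = -2098/1261.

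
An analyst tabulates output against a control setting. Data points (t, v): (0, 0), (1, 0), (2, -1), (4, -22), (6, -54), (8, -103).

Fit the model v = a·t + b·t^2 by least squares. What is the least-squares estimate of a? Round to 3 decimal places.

a = 2.490

Forming XᵀX = [[121, 801]; [801, 5665]] and Xᵀv = [-1238, -8892]ᵀ gives XᵀX·[a, b]ᵀ = Xᵀv.
Δ = 121·5665 − 801² = 43864.
a = ((-1238)·5665 − 801·(-8892))/43864 = 54611/21932; b = (121·(-8892) − 801·(-1238))/43864 = -42147/21932.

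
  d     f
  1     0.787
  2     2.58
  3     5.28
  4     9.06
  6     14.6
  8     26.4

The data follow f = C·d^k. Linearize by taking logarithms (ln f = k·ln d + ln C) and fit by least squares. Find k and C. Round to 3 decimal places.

k = 1.670, C = 0.813

Let Y = ln f. Fitting Y = k·ln d + ln C by least squares:
XᵀX = [[11.1437, 7.0493]; [7.0493, 6]], rhs = [17.1507, 10.5304]ᵀ  (here Σln d = 7.0493, Σ(ln d)² = 11.1437, Σln f = 10.5304, Σln d·ln f = 17.1507).
Solving (det = 17.1702): k = 1.66990, ln C = -0.20685, so C = exp(-0.20685) = 0.81314.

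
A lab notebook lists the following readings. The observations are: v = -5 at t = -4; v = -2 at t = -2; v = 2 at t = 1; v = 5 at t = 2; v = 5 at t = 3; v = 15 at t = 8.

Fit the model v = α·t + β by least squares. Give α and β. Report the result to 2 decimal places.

α = 1.65, β = 1.13

From the data, Σt·t = 98, Σt = 8, Σ1 = 6.
And Σt·v = 171, Σv = 20.
Normal equations: [[98, 8]; [8, 6]]·[α, β]ᵀ = [171, 20]ᵀ.
Δ = 98·6 − 8² = 524.
α = (171·6 − 8·20)/524 = 433/262; β = (98·20 − 8·171)/524 = 148/131.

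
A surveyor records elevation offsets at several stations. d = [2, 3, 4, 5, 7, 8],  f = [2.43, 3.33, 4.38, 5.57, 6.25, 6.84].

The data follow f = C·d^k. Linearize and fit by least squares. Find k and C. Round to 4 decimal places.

k = 0.7571, C = 1.4840

Linearized form: ln f = k·ln d + ln C. From the 6 transformed points,
AᵀA = [[14.3101, 8.8128]; [8.8128, 6]], rhs = [14.3131, 9.0407]ᵀ  (here Σln d = 8.8128, Σ(ln d)² = 14.3101, Σln f = 9.0407, Σln d·ln f = 14.3131).
Solving (det = 8.1947): k = 0.75712, ln C = 0.39472, so C = exp(0.39472) = 1.48397.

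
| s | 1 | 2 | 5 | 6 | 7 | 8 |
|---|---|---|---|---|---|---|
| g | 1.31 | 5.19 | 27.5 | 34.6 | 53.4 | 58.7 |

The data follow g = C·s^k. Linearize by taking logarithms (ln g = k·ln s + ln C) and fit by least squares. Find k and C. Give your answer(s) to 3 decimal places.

Taking logs, ln g = k·ln s + ln C, so regress ln g on ln s.
AᵀA = [[14.3918, 8.1197]; [8.1197, 6]], rhs = [29.0340, 16.8251]ᵀ  (here Σln s = 8.1197, Σ(ln s)² = 14.3918, Σln g = 16.8251, Σln s·ln g = 29.0340).
Δ = 14.3918·6 − (8.1197)² = 20.4213; k = (29.0340·6 − 8.1197·16.8251)/20.4213 = 1.84071, ln C = (14.3918·16.8251 − 8.1197·29.0340)/20.4213 = 0.31317, so C = exp(0.31317) = 1.36775.

k = 1.841, C = 1.368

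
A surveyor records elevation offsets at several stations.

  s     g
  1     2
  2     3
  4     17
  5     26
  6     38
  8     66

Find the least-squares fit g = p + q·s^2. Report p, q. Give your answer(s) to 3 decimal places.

From the data, Σ1 = 6, Σs^2 = 146, Σs^2·s^2 = 6290.
Moment sums: Σg = 152, Σs^2·g = 6528.
Normal equations: [[6, 146]; [146, 6290]]·[p, q]ᵀ = [152, 6528]ᵀ.
Eliminating q: 6290·(row 1) − 146·(row 2) gives 16424·p = 6290·152 − 146·6528 = 2992, so p = 374/2053.
Then q = (6528 − 146·(374/2053))/6290 = 2122/2053.

p = 0.182, q = 1.034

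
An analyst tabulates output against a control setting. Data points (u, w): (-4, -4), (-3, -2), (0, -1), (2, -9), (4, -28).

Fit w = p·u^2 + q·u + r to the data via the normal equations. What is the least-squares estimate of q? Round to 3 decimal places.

Entries of XᵀX: Σu^2·u^2 = 609, Σu^2·u = -19, Σu^2 = 45, Σu·u = 45, Σu = -1, Σ1 = 5.
Moment sums: Σu^2·w = -566, Σu·w = -108, Σw = -44.
So XᵀX·[p, q, r]ᵀ = Xᵀw: [[609, -19, 45]; [-19, 45, -1]; [45, -1, 5]]·[p, q, r]ᵀ = [-566, -108, -44]ᵀ.
Solving the 3×3 system (Gaussian elimination) gives p = -10980/11299, q = -31909/11299, r = -6993/11299.

q = -2.824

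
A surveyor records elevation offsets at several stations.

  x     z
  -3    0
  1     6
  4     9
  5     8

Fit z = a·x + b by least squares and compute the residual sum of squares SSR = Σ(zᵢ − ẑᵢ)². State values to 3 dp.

Entries of MᵀM: Σx·x = 51, Σx = 7, Σ1 = 4.
For Mᵀz: Σx·z = 82, Σz = 23.
MᵀM·[a, b]ᵀ = Mᵀz becomes [[51, 7]; [7, 4]]·[a, b]ᵀ = [82, 23]ᵀ.
Eliminating b: 4·(row 1) − 7·(row 2) gives 155·a = 4·82 − 7·23 = 167, so a = 167/155.
Then b = (23 − 7·(167/155))/4 = 599/155.
Residuals: -98/155, 164/155, 128/155, -194/155; SSR = 584/155.

SSR = 3.768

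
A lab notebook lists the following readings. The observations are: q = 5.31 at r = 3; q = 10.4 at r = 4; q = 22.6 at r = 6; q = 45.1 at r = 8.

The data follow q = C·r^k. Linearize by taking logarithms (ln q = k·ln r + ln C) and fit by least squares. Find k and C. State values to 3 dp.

Let Y = ln q. Fitting Y = k·ln r + ln C by least squares:
Σln r = 6.3561, Σ(ln r)² = 10.6632, Σln q = 10.9382, Σln r·ln q = 18.5876.
Equations: 10.6632·k + 6.3561·ln C = 18.5876;  6.3561·k + 4·ln C = 10.9382.
Δ = 10.6632·4 − (6.3561)² = 2.2529; k = (18.5876·4 − 6.3561·10.9382)/2.2529 = 2.14215, ln C = (10.6632·10.9382 − 6.3561·18.5876)/2.2529 = -0.66938, so C = exp(-0.66938) = 0.51203.

k = 2.142, C = 0.512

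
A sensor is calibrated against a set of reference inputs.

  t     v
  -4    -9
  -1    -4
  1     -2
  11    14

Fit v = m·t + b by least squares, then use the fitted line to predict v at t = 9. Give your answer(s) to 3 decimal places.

v̂ = 10.832

With design matrix M, MᵀM = [[139, 7]; [7, 4]] and Mᵀv = [192, -1]ᵀ.
det = 139·4 − 7² = 507.
m = (192·4 − 7·(-1))/507 = 775/507; b = (139·(-1) − 7·192)/507 = -1483/507.
At t = 9: v̂ = (775/507)·(9) + (-1483/507)·(1) = 5492/507.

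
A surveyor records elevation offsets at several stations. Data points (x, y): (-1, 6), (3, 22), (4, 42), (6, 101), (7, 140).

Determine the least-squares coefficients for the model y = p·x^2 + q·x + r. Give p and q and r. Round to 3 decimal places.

Setting ∂/∂p … = 0 gives: 4035·p + 649·q + 111·r = 11372;  649·p + 111·q + 19·r = 1814;  111·p + 19·q + 5·r = 311.
Inverting the 3×3 Gram matrix, [p, q, r]ᵀ = [74287/23318, -55061/23318, 5220/11659]ᵀ.

p = 3.186, q = -2.361, r = 0.448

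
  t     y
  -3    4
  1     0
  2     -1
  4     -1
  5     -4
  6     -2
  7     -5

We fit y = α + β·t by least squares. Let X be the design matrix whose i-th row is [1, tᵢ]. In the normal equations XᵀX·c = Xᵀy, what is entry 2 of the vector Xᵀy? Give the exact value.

-85

Entry 2 ↔ basis t, so (Xᵀy)_{2} = Σᵢ (t)·yᵢ = (-3)·(4) + (1)·(0) + (2)·(-1) + (4)·(-1) + (5)·(-4) + (6)·(-2) + (7)·(-5) = -85.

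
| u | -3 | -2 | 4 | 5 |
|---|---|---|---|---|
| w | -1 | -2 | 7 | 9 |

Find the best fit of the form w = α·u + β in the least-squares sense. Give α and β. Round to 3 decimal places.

α = 1.340, β = 1.910

The normal system MᵀM·[α, β]ᵀ = Mᵀw is [[54, 4]; [4, 4]]·[α, β]ᵀ = [80, 13]ᵀ.
Eliminating β: 4·(row 1) − 4·(row 2) gives 200·α = 4·80 − 4·13 = 268, so α = 67/50.
Then β = (13 − 4·(67/50))/4 = 191/100.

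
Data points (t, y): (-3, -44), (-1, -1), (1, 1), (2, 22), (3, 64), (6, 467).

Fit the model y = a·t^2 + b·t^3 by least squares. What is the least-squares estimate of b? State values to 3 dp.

Setting ∂/∂a … = 0 gives: 1476·a + 7808·b = 17080;  7808·a + 48180·b = 103966.
det = 1476·48180 − 7808² = 10148816.
a = (17080·48180 − 7808·103966)/10148816 = 696742/634301; b = (1476·103966 − 7808·17080)/10148816 = 2511647/1268602.

b = 1.980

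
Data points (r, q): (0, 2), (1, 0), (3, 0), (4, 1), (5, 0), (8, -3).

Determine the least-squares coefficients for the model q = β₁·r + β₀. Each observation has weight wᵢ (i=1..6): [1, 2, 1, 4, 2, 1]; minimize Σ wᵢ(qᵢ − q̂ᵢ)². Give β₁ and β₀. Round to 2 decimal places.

β₁ = -0.37, β₀ = 1.58

XᵀWX·[β₁, β₀]ᵀ = XᵀWq reads: 189·β₁ + 39·β₀ = -8;  39·β₁ + 11·β₀ = 3.
(Σwᵢ·r·r = 189, Σwᵢ·r = 39, Σwᵢ·1 = 11, Σwᵢ·r·q = -8, Σwᵢ·q = 3.)
det = 189·11 − 39² = 558.
β₁ = ((-8)·11 − 39·3)/558 = -205/558; β₀ = (189·3 − 39·(-8))/558 = 293/186.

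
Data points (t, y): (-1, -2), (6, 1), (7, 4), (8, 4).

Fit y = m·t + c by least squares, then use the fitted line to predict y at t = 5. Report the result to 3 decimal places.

ŷ = 1.750

With design matrix M, MᵀM = [[150, 20]; [20, 4]] and Mᵀy = [68, 7]ᵀ.
Δ = 150·4 − 20² = 200.
m = (68·4 − 20·7)/200 = 33/50; c = (150·7 − 20·68)/200 = -31/20.
At t = 5: ŷ = (33/50)·(5) + (-31/20)·(1) = 7/4.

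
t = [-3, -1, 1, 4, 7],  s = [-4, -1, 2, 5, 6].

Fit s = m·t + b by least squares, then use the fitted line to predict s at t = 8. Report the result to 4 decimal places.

ŝ = 8.1013

Compute the Gram sums: Σt·t = 76, Σt = 8, Σ1 = 5.
Moment sums: Σt·s = 77, Σs = 8.
Normal equations: [[76, 8]; [8, 5]]·[m, b]ᵀ = [77, 8]ᵀ.
Eliminating b: 5·(row 1) − 8·(row 2) gives 316·m = 5·77 − 8·8 = 321, so m = 321/316.
Then b = (8 − 8·(321/316))/5 = -2/79.
At t = 8: ŝ = (321/316)·(8) + (-2/79)·(1) = 640/79.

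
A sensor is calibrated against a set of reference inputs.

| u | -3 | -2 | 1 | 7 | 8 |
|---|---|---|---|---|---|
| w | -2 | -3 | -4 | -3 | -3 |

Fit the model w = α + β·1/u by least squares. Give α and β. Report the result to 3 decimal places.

α = -2.915, β = -0.981

Forming AᵀA = [[5, 73/168]; [73/168, 39433/28224]] and Aᵀw = [-15, -443/168]ᵀ gives AᵀA·[α, β]ᵀ = Aᵀw.
Determinant 5·(39433/28224) − (73/168)² = 47959/7056.
α = ((-15)·(39433/28224) − (73/168)·(-443/168))/(47959/7056) = -139789/47959; β = (5·(-443/168) − (73/168)·(-15))/(47959/7056) = -47040/47959.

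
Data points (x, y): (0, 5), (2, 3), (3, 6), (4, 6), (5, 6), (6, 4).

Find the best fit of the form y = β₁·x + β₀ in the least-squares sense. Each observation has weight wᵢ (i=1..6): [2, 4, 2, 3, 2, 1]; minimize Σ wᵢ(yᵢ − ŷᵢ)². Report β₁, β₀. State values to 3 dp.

β₁ = 0.286, β₀ = 4.000

Sums needed: Σwᵢ·x·x = 168, Σwᵢ·x = 42, Σwᵢ·1 = 14.
Moment sums: Σwᵢ·x·y = 216, Σwᵢ·y = 68.
Eliminating β₀: 14·(row 1) − 42·(row 2) gives 588·β₁ = 14·216 − 42·68 = 168, so β₁ = 2/7.
Then β₀ = (68 − 42·(2/7))/14 = 4.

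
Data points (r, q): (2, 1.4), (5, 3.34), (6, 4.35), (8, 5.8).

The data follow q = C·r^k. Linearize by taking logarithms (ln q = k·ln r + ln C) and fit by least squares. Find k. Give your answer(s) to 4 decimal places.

k = 1.0227

Taking logs, ln q = k·ln r + ln C, so regress ln q on ln r.
XᵀX = [[10.6052, 6.1738]; [6.1738, 4]], rhs = [8.4637, 4.7705]ᵀ  (here Σln r = 6.1738, Σ(ln r)² = 10.6052, Σln q = 4.7705, Σln r·ln q = 8.4637).
Δ = 10.6052·4 − (6.1738)² = 4.3053; k = (8.4637·4 − 6.1738·4.7705)/4.3053 = 1.02270, ln C = (10.6052·4.7705 − 6.1738·8.4637)/4.3053 = -0.38587.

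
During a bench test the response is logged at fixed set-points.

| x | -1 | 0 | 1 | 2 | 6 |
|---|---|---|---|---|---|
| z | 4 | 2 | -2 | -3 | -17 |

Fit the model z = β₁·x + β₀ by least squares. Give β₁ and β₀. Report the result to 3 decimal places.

β₁ = -3.027, β₀ = 1.644

Normal-equation sums: Σx·x = 42, Σx = 8, Σ1 = 5.
And Σx·z = -114, Σz = -16.
det = 42·5 − 8² = 146.
β₁ = ((-114)·5 − 8·(-16))/146 = -221/73; β₀ = (42·(-16) − 8·(-114))/146 = 120/73.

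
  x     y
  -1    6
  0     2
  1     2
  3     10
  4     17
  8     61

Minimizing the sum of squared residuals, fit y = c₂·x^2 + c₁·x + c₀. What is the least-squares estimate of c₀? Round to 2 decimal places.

Normal-equation sums: Σx^2·x^2 = 4435, Σx^2·x = 603, Σx^2 = 91, Σx·x = 91, Σx = 15, Σ1 = 6.
Moment sums: Σx^2·y = 4274, Σx·y = 582, Σy = 98.
Row-reducing yields c₂ = 6779/6730, c₁ = -5187/6730, c₀ = 10038/3365.

c₀ = 2.98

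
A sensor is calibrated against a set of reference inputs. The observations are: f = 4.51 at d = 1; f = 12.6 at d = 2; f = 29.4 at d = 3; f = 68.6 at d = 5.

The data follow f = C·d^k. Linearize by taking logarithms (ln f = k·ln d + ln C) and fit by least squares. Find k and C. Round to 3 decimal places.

Taking logs, ln f = k·ln d + ln C, so regress ln f on ln d.
Σln d = 3.4012, Σ(ln d)² = 4.2777, Σln f = 11.6493, Σln d·ln f = 12.2758.
Equations: 4.2777·k + 3.4012·ln C = 12.2758;  3.4012·k + 4·ln C = 11.6493.
Solving (det = 5.5426): k = 1.71069, ln C = 1.45772, so C = exp(1.45772) = 4.29617.

k = 1.711, C = 4.296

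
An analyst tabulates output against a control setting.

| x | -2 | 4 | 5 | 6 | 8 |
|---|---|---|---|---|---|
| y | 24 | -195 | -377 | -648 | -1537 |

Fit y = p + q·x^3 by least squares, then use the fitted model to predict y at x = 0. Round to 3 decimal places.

ŷ = -1.352

With design matrix M, MᵀM = [[5, 909]; [909, 328585]] and Mᵀy = [-2733, -986709]ᵀ.
Eliminating q: 328585·(row 1) − 909·(row 2) gives 816644·p = 328585·(-2733) − 909·(-986709) = -1104324, so p = -276081/204161.
Then q = ((-986709) − 909·(-276081/204161))/328585 = -612312/204161.
At x = 0: ŷ = (-276081/204161)·(1) + (-612312/204161)·(0) = -276081/204161.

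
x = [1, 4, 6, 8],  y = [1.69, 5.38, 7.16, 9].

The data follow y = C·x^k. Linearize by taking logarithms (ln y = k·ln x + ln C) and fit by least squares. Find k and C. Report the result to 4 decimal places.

k = 0.8060, C = 1.7055

With ln yᵢ as the transformed response and ln xᵢ as the regressor:
Sums: Σln x = 5.2575, Σ(ln x)² = 9.4563, Σln y = 6.3732, Σln x·ln y = 10.4288.
Normal system: [[9.4563, 5.2575]; [5.2575, 4]]·[k, ln C]ᵀ = [10.4288, 6.3732]ᵀ.
Slope k = (n·Σln x·ln y − Σln x·Σln y)/(n·Σ(ln x)² − (Σln x)²) = (4·10.4288 − 5.2575·6.3732)/10.1839 = 0.80601; ln C = (Σln y − k·Σln x)/n = 0.53388, so C = exp(0.53388) = 1.70554.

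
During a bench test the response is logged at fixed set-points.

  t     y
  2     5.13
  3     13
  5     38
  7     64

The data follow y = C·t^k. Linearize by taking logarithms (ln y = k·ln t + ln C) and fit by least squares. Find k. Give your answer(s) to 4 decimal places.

k = 2.0318

Linearized form: ln y = k·ln t + ln C. From the 4 transformed points,
Σln t = 5.3471, Σ(ln t)² = 8.0643, Σln y = 11.9965, Σln t·ln y = 17.8985.
Equations: 8.0643·k + 5.3471·ln C = 17.8985;  5.3471·k + 4·ln C = 11.9965.
Δ = 8.0643·4 − (5.3471)² = 3.6655; k = (17.8985·4 − 5.3471·11.9965)/3.6655 = 2.03178, ln C = (8.0643·11.9965 − 5.3471·17.8985)/3.6655 = 0.28310.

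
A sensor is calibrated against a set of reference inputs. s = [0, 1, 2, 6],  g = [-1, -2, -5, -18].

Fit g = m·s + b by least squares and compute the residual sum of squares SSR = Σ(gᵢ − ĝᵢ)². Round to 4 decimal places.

SSR = 2.7229

With design matrix A, AᵀA = [[41, 9]; [9, 4]] and Aᵀg = [-120, -26]ᵀ.
Eliminating b: 4·(row 1) − 9·(row 2) gives 83·m = 4·(-120) − 9·(-26) = -246, so m = -246/83.
Then b = ((-26) − 9·(-246/83))/4 = 14/83.
Residuals: -97/83, 66/83, 63/83, -32/83; SSR = 226/83.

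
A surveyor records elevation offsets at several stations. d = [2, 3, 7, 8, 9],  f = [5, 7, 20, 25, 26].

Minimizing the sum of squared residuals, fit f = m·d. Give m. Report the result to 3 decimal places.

m = 2.923

Compute the Gram sums: Σd·d = 207.
And Σd·f = 605.
AᵀA·[m]ᵀ = Aᵀf becomes [[207]]·[m]ᵀ = [605]ᵀ.
Hence m = 605 / 207 ≈ 2.92271.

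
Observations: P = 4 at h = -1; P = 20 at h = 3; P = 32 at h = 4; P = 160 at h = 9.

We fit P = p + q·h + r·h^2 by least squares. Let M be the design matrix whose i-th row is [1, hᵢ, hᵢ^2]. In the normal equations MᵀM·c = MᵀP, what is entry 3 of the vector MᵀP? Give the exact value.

Entry 3 ↔ basis h^2, so (MᵀP)_{3} = Σᵢ (h^2)·Pᵢ = (1)·(4) + (9)·(20) + (16)·(32) + (81)·(160) = 13656.

13656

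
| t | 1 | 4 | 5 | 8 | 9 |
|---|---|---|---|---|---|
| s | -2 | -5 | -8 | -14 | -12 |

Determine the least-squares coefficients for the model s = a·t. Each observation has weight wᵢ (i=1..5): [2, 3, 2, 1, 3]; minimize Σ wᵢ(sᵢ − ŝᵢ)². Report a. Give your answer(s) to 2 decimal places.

The normal system XᵀWX·[a]ᵀ = XᵀWs is [[407]]·[a]ᵀ = [-580]ᵀ.
Hence a = -580 / 407 ≈ -1.42506.

a = -1.43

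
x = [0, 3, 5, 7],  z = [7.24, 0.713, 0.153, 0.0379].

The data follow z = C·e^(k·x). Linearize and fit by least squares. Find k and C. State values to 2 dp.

Linearized form: ln z = k·x + ln C. From the 4 transformed points,
AᵀA = [[83.0000, 15.0000]; [15.0000, 4]], rhs = [-33.3110, -3.5088]ᵀ  (here Σx = 15.0000, Σ(x)² = 83.0000, Σln z = -3.5088, Σx·ln z = -33.3110).
Slope k = (n·Σx·ln z − Σx·Σln z)/(n·Σ(x)² − (Σx)²) = (4·-33.3110 − 15.0000·-3.5088)/107.0000 = -0.75339; ln C = (Σln z − k·Σx)/n = 1.94801, so C = exp(1.94801) = 7.01473.

k = -0.75, C = 7.01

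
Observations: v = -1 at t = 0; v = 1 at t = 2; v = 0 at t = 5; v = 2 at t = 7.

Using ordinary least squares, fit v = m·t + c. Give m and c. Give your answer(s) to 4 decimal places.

The normal system AᵀA·[m, c]ᵀ = Aᵀv is [[78, 14]; [14, 4]]·[m, c]ᵀ = [16, 2]ᵀ.
det = 78·4 − 14² = 116.
m = (16·4 − 14·2)/116 = 9/29; c = (78·2 − 14·16)/116 = -17/29.

m = 0.3103, c = -0.5862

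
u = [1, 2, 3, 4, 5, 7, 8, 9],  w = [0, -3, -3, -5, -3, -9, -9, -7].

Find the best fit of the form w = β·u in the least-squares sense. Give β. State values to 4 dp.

β = -0.9960

The normal equations are: 249·β = -248.
β = (-248)/249 = -0.995984.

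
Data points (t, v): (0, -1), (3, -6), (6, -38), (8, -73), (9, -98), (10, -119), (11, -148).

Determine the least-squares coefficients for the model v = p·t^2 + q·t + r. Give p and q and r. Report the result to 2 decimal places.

p = -1.43, q = 2.36, r = -0.71

Entries of AᵀA: Σt^2·t^2 = 36675, Σt^2·t = 3815, Σt^2 = 411, Σt·t = 411, Σt = 47, Σ1 = 7.
Moment sums: Σt^2·v = -43840, Σt·v = -4530, Σv = -483.
Normal equations: [[36675, 3815, 411]; [3815, 411, 47]; [411, 47, 7]]·[p, q, r]ᵀ = [-43840, -4530, -483]ᵀ.
Solving the 3×3 system (Gaussian elimination) gives p = -104119/72688, q = 171235/72688, r = -5/7.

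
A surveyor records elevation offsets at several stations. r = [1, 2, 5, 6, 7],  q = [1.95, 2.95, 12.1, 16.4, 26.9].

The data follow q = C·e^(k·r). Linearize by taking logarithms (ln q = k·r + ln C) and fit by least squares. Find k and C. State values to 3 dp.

k = 0.438, C = 1.256

With ln qᵢ as the transformed response and rᵢ as the regressor:
XᵀX = [[115.0000, 21.0000]; [21.0000, 5]], rhs = [55.1260, 10.3322]ᵀ  (here Σr = 21.0000, Σ(r)² = 115.0000, Σln q = 10.3322, Σr·ln q = 55.1260).
Δ = 115.0000·5 − (21.0000)² = 134.0000; k = (55.1260·5 − 21.0000·10.3322)/134.0000 = 0.43771, ln C = (115.0000·10.3322 − 21.0000·55.1260)/134.0000 = 0.22807, so C = exp(0.22807) = 1.25618.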